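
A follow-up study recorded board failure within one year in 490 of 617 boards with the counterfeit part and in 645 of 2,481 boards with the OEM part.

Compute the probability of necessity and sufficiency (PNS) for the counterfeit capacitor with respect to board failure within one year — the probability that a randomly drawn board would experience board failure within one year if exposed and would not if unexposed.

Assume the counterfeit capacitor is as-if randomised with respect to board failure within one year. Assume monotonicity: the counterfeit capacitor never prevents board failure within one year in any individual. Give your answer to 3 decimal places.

p₁ = P(outcome | exposed) = 490/617 = 0.79417
p₀ = P(outcome | unexposed) = 645/2481 = 0.25998
Under exogeneity and monotonicity, PNS = p₁ − p₀.
PNS = 0.79417 − 0.25998 = 0.53419

PNS ≈ 0.534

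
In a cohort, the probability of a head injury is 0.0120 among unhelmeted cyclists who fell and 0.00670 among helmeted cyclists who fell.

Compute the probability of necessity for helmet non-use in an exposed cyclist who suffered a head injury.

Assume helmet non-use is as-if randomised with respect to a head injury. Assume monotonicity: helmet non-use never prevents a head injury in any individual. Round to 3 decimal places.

PN ≈ 0.442

Let p₁ = 0.012, p₀ = 0.0067.
Under exogeneity and monotonicity, PN = (p₁ − p₀) / p₁.
PN = (0.012 − 0.0067) / 0.012 = 0.0053 / 0.012 ≈ 0.4417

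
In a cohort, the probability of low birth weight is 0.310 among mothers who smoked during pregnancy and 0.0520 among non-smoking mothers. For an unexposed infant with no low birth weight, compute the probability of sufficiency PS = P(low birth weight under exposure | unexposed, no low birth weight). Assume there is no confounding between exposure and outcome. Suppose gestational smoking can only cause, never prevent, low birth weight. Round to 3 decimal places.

Let p₁ = 0.31, p₀ = 0.052.
Under exogeneity and monotonicity, PS = (p₁ − p₀) / (1 − p₀).
PS = (0.31 − 0.052) / (1 − 0.052) = 0.258 / 0.948 ≈ 0.2722

PS ≈ 0.272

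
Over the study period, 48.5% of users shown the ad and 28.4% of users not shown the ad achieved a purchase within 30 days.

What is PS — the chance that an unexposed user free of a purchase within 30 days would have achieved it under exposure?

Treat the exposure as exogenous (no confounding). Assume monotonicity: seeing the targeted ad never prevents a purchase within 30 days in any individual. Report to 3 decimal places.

p₁ = 0.485, p₀ = 0.284.
Under exogeneity and monotonicity, PS = (p₁ − p₀) / (1 − p₀).
PS = (0.485 − 0.284) / (1 − 0.284) = 0.201 / 0.716 ≈ 0.2807

PS ≈ 0.281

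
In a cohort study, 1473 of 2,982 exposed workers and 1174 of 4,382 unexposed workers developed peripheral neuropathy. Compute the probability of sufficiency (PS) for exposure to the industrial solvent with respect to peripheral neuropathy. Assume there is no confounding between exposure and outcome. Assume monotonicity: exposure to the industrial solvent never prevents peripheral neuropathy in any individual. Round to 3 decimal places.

PS ≈ 0.309

p₁ = P(outcome | exposed) = 1473/2982 = 0.49396
p₀ = P(outcome | unexposed) = 1174/4382 = 0.26791
Under exogeneity and monotonicity, PS = (p₁ − p₀) / (1 − p₀).
PS = (0.49396 − 0.26791) / (1 − 0.26791) = 0.22605 / 0.73209 ≈ 0.3088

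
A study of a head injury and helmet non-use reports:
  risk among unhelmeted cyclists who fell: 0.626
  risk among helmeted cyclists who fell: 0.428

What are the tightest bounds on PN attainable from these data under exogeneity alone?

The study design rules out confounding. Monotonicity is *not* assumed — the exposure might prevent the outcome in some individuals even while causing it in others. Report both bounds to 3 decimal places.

0.316 ≤ PN ≤ 0.914

Let p₁ = 0.626, p₀ = 0.428.
Under exogeneity alone the bounds on PN are max{0,(p₁−p₀)/p₁} ≤ PN ≤ min{1,(1−p₀)/p₁}.
  lower = (p₁ − p₀)/p₁ = 0.198 / 0.626 ≈ 0.3163
  upper = min{1, (1 − p₀)/p₁} = 0.572 / 0.626 ≈ 0.9137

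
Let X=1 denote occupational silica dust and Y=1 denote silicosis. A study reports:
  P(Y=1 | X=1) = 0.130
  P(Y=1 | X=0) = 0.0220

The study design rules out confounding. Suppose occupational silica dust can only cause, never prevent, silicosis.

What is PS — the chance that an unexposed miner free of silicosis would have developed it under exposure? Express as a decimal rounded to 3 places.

Let p₁ = 0.13, p₀ = 0.022.
Under exogeneity and monotonicity, PS = (p₁ − p₀) / (1 − p₀).
PS = (0.13 − 0.022) / (1 − 0.022) = 0.108 / 0.978 ≈ 0.1104

PS ≈ 0.110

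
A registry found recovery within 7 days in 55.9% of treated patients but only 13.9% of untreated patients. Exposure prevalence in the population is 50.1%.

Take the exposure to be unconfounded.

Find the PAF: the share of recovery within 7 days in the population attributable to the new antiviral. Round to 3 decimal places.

PAF ≈ 0.602

p₁ = 0.559, p₀ = 0.139.
Overall risk P(Y=1) = π·p₁ + (1−π)·p₀ = 0.501×0.559 + 0.499×0.139 = 0.34942.
Under exogeneity, PAF = [P(Y=1) − p₀] / P(Y=1).
PAF = (0.34942 − 0.139) / 0.34942 ≈ 0.6022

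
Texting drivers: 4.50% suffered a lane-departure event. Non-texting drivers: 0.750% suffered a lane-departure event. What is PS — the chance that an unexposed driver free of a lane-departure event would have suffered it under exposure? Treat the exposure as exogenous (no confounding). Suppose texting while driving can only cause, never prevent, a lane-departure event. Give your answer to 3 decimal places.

PS ≈ 0.038

p₁ = 0.045, p₀ = 0.0075.
Under exogeneity and monotonicity, PS = (p₁ − p₀) / (1 − p₀).
PS = (0.045 − 0.0075) / (1 − 0.0075) = 0.0375 / 0.9925 ≈ 0.0378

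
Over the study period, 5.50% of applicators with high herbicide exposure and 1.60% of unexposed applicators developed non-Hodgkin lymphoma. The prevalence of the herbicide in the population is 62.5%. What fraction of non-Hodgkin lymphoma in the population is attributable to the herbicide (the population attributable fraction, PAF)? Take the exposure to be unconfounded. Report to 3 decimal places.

p₁ = 0.055, p₀ = 0.016.
Overall risk P(Y=1) = π·p₁ + (1−π)·p₀ = 0.625×0.055 + 0.375×0.016 = 0.040375.
Under exogeneity, PAF = [P(Y=1) − p₀] / P(Y=1).
PAF = (0.040375 − 0.016) / 0.040375 ≈ 0.6037

PAF ≈ 0.604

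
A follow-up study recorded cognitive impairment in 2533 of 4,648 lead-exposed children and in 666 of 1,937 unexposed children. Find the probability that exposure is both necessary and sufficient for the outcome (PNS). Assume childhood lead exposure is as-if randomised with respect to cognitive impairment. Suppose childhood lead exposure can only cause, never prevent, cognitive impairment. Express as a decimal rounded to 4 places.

p₁ = P(outcome | exposed) = 2533/4648 = 0.54497
p₀ = P(outcome | unexposed) = 666/1937 = 0.34383
Under exogeneity and monotonicity, PNS = p₁ − p₀.
PNS = 0.54497 − 0.34383 = 0.20113

PNS ≈ 0.2011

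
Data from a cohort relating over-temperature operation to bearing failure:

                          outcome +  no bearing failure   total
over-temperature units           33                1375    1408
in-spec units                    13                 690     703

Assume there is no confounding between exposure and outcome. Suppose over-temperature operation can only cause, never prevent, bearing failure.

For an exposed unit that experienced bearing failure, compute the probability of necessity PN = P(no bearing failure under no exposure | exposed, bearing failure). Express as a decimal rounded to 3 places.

p₁ = P(outcome | exposed) = 33/1408 = 0.023438
p₀ = P(outcome | unexposed) = 13/703 = 0.018492
Under exogeneity and monotonicity, PN = (p₁ − p₀)/p₁.
PN = (0.023438 − 0.018492) / 0.023438 ≈ 0.2110

PN ≈ 0.211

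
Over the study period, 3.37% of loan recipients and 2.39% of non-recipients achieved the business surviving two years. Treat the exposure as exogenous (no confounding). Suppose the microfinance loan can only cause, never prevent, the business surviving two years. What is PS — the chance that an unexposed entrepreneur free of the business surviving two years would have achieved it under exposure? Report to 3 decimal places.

p₁ = 0.0337, p₀ = 0.0239.
Under exogeneity and monotonicity, PS = (p₁ − p₀) / (1 − p₀).
PS = (0.0337 − 0.0239) / (1 − 0.0239) = 0.0098 / 0.9761 ≈ 0.0100

PS ≈ 0.010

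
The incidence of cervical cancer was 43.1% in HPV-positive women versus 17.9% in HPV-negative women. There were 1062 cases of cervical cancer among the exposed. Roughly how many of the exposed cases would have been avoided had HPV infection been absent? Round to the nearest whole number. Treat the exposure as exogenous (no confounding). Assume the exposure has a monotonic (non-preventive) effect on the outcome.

p₁ = 0.431, p₀ = 0.179.
PN = (p₁ − p₀)/p₁ = (0.431 − 0.179) / 0.431 ≈ 0.58469.
Attributable cases ≈ PN × (exposed cases) = 0.58469 × 1062 ≈ 620.94.

about 621 cases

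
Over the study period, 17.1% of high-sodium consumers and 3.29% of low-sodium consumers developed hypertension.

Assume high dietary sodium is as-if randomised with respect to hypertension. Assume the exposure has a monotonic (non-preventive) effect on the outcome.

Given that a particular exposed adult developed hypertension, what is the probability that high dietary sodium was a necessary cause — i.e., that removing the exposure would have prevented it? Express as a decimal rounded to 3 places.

p₁ = 0.171, p₀ = 0.0329.
Under exogeneity and monotonicity, PN = (p₁ − p₀) / p₁.
PN = (0.171 − 0.0329) / 0.171 = 0.1381 / 0.171 ≈ 0.8076

PN ≈ 0.808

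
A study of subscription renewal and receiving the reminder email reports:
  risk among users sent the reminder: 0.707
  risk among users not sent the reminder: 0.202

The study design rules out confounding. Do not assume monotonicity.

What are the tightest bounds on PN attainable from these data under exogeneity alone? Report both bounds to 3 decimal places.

0.714 ≤ PN ≤ 1.000

Let p₁ = 0.707, p₀ = 0.202.
Under exogeneity alone the bounds on PN are max{0,(p₁−p₀)/p₁} ≤ PN ≤ min{1,(1−p₀)/p₁}.
  lower = (p₁ − p₀)/p₁ = 0.505 / 0.707 ≈ 0.7143
  upper = min{1, (1 − p₀)/p₁} = 0.798 / 0.707 ≈ 1.1287 → capped at 1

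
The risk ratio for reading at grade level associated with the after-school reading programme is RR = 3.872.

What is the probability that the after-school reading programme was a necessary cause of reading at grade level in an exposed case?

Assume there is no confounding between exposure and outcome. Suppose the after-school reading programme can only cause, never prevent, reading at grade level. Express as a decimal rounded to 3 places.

PN ≈ 0.742

Under exogeneity and monotonicity, PN = (RR − 1) / RR = 1 − 1/RR.
PN = (3.872 − 1) / 3.872 = 2.872 / 3.872 ≈ 0.7417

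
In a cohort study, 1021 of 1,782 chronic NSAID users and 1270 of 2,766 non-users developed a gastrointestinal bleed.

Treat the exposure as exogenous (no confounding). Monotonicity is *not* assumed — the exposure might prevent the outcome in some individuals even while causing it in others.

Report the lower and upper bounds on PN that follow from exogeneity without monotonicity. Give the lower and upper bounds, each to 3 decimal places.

0.199 ≤ PN ≤ 0.944

p₁ = P(outcome | exposed) = 1021/1782 = 0.57295
p₀ = P(outcome | unexposed) = 1270/2766 = 0.45915
Under exogeneity alone the bounds on PN are max{0,(p₁−p₀)/p₁} ≤ PN ≤ min{1,(1−p₀)/p₁}.
  lower = (p₁ − p₀)/p₁ = 0.1138 / 0.57295 ≈ 0.1986
  upper = min{1, (1 − p₀)/p₁} = 0.54085 / 0.57295 ≈ 0.9440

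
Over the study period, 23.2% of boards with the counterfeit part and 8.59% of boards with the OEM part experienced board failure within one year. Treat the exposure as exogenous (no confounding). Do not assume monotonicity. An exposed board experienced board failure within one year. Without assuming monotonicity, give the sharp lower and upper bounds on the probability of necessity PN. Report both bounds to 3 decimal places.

p₁ = 0.232, p₀ = 0.0859.
Under exogeneity alone the bounds on PN are max{0,(p₁−p₀)/p₁} ≤ PN ≤ min{1,(1−p₀)/p₁}.
  lower = (p₁ − p₀)/p₁ = 0.1461 / 0.232 ≈ 0.6297
  upper = min{1, (1 − p₀)/p₁} = 0.9141 / 0.232 ≈ 3.9401 → capped at 1

0.630 ≤ PN ≤ 1.000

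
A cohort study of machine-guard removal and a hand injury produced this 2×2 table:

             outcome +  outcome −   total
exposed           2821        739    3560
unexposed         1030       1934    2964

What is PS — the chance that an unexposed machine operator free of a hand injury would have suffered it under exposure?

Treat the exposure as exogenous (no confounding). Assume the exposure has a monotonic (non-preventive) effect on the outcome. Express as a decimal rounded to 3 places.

PS ≈ 0.682

p₁ = P(outcome | exposed) = 2821/3560 = 0.79242
p₀ = P(outcome | unexposed) = 1030/2964 = 0.3475
Under exogeneity and monotonicity, PS = (p₁ − p₀)/(1 − p₀).
PS = (0.79242 − 0.3475) / 0.6525 ≈ 0.6819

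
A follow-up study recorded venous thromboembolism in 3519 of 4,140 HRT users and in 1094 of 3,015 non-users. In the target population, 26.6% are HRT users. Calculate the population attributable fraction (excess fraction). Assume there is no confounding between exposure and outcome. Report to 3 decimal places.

p₁ = P(outcome | exposed) = 3519/4140 = 0.85
p₀ = P(outcome | unexposed) = 1094/3015 = 0.36285
Overall risk P(Y=1) = π·p₁ + (1−π)·p₀ = 0.266×0.85 + 0.734×0.36285 = 0.49243.
Under exogeneity, PAF = [P(Y=1) − p₀] / P(Y=1).
PAF = (0.49243 − 0.36285) / 0.49243 ≈ 0.2631

PAF ≈ 0.263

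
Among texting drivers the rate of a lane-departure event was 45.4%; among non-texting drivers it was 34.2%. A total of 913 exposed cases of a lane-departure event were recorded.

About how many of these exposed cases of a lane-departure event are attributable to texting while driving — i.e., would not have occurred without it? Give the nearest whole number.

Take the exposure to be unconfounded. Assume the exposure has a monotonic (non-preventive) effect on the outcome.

p₁ = 0.454, p₀ = 0.342.
PN = (p₁ − p₀)/p₁ = (0.454 − 0.342) / 0.454 ≈ 0.24670.
Attributable cases ≈ PN × (exposed cases) = 0.24670 × 913 ≈ 225.23.

about 225 cases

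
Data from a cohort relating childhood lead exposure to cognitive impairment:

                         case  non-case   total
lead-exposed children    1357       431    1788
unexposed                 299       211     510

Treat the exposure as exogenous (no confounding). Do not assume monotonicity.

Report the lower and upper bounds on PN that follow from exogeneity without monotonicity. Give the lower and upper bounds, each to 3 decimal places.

p₁ = P(outcome | exposed) = 1357/1788 = 0.75895
p₀ = P(outcome | unexposed) = 299/510 = 0.58627
Under exogeneity alone the bounds on PN are max{0,(p₁−p₀)/p₁} ≤ PN ≤ min{1,(1−p₀)/p₁}.
  lower = (p₁ − p₀)/p₁ = 0.17267 / 0.75895 ≈ 0.2275
  upper = min{1, (1 − p₀)/p₁} = 0.41373 / 0.75895 ≈ 0.5451

0.228 ≤ PN ≤ 0.545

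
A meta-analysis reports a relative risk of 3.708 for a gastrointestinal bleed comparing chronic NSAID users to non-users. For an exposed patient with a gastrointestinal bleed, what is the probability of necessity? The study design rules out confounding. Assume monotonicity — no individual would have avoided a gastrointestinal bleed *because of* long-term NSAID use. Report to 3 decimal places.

PN ≈ 0.730

Under exogeneity and monotonicity, PN = (RR − 1) / RR = 1 − 1/RR.
PN = (3.708 − 1) / 3.708 = 2.708 / 3.708 ≈ 0.7303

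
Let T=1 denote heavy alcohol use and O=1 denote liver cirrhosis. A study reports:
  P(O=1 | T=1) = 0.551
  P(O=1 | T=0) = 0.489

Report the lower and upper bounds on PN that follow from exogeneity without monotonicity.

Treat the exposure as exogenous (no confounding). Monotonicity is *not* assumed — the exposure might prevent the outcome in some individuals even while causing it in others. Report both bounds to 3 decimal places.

Let p₁ = 0.551, p₀ = 0.489.
Under exogeneity alone the bounds on PN are max{0,(p₁−p₀)/p₁} ≤ PN ≤ min{1,(1−p₀)/p₁}.
  lower = (p₁ − p₀)/p₁ = 0.062 / 0.551 ≈ 0.1125
  upper = min{1, (1 − p₀)/p₁} = 0.511 / 0.551 ≈ 0.9274

0.113 ≤ PN ≤ 0.927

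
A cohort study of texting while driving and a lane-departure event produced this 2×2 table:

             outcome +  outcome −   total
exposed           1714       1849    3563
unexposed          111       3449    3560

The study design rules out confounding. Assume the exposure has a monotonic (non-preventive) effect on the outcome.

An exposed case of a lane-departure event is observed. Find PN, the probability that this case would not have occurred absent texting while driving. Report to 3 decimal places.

PN ≈ 0.935

p₁ = P(outcome | exposed) = 1714/3563 = 0.48106
p₀ = P(outcome | unexposed) = 111/3560 = 0.03118
Under exogeneity and monotonicity, PN = (p₁ − p₀)/p₁.
PN = (0.48106 − 0.03118) / 0.48106 ≈ 0.9352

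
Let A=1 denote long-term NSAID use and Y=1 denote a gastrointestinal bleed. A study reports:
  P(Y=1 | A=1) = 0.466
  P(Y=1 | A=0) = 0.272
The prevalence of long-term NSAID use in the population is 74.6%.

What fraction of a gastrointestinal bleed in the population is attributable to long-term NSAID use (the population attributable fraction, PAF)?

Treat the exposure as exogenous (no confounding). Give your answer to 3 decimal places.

Let p₁ = 0.466, p₀ = 0.272.
Overall risk P(Y=1) = π·p₁ + (1−π)·p₀ = 0.746×0.466 + 0.254×0.272 = 0.41672.
Under exogeneity, PAF = [P(Y=1) − p₀] / P(Y=1).
PAF = (0.41672 − 0.272) / 0.41672 ≈ 0.3473

PAF ≈ 0.347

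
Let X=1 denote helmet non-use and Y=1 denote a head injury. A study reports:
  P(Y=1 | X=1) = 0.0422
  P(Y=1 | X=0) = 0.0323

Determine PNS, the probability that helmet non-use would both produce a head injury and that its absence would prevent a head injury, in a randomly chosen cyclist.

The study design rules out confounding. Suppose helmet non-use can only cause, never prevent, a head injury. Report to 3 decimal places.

Let p₁ = 0.0422, p₀ = 0.0323.
Under exogeneity and monotonicity, PNS = p₁ − p₀.
PNS = 0.0422 − 0.0323 = 0.0099

PNS ≈ 0.010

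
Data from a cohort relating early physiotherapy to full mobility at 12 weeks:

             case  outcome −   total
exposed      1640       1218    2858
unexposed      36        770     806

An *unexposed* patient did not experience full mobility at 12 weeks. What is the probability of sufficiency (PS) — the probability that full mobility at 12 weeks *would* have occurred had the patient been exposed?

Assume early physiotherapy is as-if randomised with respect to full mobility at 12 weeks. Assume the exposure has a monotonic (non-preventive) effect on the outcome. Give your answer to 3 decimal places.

p₁ = P(outcome | exposed) = 1640/2858 = 0.57383
p₀ = P(outcome | unexposed) = 36/806 = 0.044665
Under exogeneity and monotonicity, PS = (p₁ − p₀)/(1 − p₀).
PS = (0.57383 − 0.044665) / 0.95533 ≈ 0.5539

PS ≈ 0.554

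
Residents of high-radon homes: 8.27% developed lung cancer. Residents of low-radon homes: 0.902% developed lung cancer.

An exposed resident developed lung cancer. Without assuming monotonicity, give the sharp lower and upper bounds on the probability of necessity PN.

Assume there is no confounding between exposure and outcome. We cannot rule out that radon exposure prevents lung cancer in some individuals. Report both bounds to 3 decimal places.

0.891 ≤ PN ≤ 1.000

p₁ = 0.0827, p₀ = 0.00902.
Under exogeneity alone the bounds on PN are max{0,(p₁−p₀)/p₁} ≤ PN ≤ min{1,(1−p₀)/p₁}.
  lower = (p₁ − p₀)/p₁ = 0.07368 / 0.0827 ≈ 0.8909
  upper = min{1, (1 − p₀)/p₁} = 0.99098 / 0.0827 ≈ 11.9828 → capped at 1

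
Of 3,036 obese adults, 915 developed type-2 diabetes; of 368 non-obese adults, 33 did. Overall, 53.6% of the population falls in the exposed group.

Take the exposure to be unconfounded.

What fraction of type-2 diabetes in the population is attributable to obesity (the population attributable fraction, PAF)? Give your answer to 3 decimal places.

PAF ≈ 0.559

p₁ = P(outcome | exposed) = 915/3036 = 0.30138
p₀ = P(outcome | unexposed) = 33/368 = 0.089674
Overall risk P(Y=1) = π·p₁ + (1−π)·p₀ = 0.536×0.30138 + 0.464×0.089674 = 0.20315.
Under exogeneity, PAF = [P(Y=1) − p₀] / P(Y=1).
PAF = (0.20315 − 0.089674) / 0.20315 ≈ 0.5586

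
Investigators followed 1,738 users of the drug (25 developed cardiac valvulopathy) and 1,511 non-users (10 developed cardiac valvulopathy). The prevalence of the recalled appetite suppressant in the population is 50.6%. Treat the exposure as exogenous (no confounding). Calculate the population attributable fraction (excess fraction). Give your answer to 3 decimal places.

PAF ≈ 0.373

p₁ = P(outcome | exposed) = 25/1738 = 0.014384
p₀ = P(outcome | unexposed) = 10/1511 = 0.0066181
Overall risk P(Y=1) = π·p₁ + (1−π)·p₀ = 0.506×0.014384 + 0.494×0.0066181 = 0.010548.
Under exogeneity, PAF = [P(Y=1) − p₀] / P(Y=1).
PAF = (0.010548 − 0.0066181) / 0.010548 ≈ 0.3726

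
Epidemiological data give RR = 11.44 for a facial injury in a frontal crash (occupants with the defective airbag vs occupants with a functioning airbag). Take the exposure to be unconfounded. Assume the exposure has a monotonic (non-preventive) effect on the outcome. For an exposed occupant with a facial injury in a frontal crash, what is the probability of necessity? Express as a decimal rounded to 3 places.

Under exogeneity and monotonicity, PN = (RR − 1) / RR = 1 − 1/RR.
PN = (11.44 − 1) / 11.44 = 10.44 / 11.44 ≈ 0.9126

PN ≈ 0.913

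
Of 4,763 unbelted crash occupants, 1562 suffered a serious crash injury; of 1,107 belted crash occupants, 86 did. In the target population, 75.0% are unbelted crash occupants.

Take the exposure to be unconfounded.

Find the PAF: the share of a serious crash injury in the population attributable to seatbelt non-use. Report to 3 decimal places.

p₁ = P(outcome | exposed) = 1562/4763 = 0.32794
p₀ = P(outcome | unexposed) = 86/1107 = 0.077687
Overall risk P(Y=1) = π·p₁ + (1−π)·p₀ = 0.75×0.32794 + 0.25×0.077687 = 0.26538.
Under exogeneity, PAF = [P(Y=1) − p₀] / P(Y=1).
PAF = (0.26538 − 0.077687) / 0.26538 ≈ 0.7073

PAF ≈ 0.707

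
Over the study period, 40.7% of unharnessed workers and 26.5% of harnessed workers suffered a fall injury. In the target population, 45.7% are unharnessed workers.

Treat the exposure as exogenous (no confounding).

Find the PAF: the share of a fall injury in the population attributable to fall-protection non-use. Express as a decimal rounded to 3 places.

p₁ = 0.407, p₀ = 0.265.
Overall risk P(Y=1) = π·p₁ + (1−π)·p₀ = 0.457×0.407 + 0.543×0.265 = 0.32989.
Under exogeneity, PAF = [P(Y=1) − p₀] / P(Y=1).
PAF = (0.32989 − 0.265) / 0.32989 ≈ 0.1967

PAF ≈ 0.197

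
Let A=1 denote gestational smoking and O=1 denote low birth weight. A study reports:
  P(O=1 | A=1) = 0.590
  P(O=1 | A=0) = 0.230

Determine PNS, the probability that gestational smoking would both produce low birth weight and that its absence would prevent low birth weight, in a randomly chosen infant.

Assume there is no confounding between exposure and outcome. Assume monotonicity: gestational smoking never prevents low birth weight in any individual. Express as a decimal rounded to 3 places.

PNS ≈ 0.360

Let p₁ = 0.59, p₀ = 0.23.
Under exogeneity and monotonicity, PNS = p₁ − p₀.
PNS = 0.59 − 0.23 = 0.36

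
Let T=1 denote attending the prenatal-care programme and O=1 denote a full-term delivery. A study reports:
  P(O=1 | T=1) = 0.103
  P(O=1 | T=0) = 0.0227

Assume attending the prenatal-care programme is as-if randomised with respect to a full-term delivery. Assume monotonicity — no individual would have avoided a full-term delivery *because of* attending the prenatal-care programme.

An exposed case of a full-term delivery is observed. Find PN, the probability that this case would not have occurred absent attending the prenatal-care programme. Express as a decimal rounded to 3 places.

PN ≈ 0.780

Let p₁ = 0.103, p₀ = 0.0227.
Under exogeneity and monotonicity, PN = (p₁ − p₀) / p₁.
PN = (0.103 − 0.0227) / 0.103 = 0.0803 / 0.103 ≈ 0.7796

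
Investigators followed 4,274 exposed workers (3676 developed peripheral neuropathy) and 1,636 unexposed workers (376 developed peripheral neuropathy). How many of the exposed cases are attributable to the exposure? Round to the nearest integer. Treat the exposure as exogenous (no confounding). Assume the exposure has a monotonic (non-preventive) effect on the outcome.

p₁ = P(outcome | exposed) = 3676/4274 = 0.86008
p₀ = P(outcome | unexposed) = 376/1636 = 0.22983
PN = (p₁ − p₀)/p₁ = (0.86008 − 0.22983) / 0.86008 ≈ 0.73278.
Attributable cases ≈ PN × (exposed cases) = 0.73278 × 3676 ≈ 2693.71.

about 2694 cases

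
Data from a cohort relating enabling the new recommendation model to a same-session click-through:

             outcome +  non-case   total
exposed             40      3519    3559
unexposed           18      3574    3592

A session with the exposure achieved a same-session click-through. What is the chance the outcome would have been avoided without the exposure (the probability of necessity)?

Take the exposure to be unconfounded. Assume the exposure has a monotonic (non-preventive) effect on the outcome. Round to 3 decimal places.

p₁ = P(outcome | exposed) = 40/3559 = 0.011239
p₀ = P(outcome | unexposed) = 18/3592 = 0.0050111
Under exogeneity and monotonicity, PN = (p₁ − p₀) / p₁.
PN = (0.011239 − 0.0050111) / 0.011239 = 0.006228 / 0.011239 ≈ 0.5541

PN ≈ 0.554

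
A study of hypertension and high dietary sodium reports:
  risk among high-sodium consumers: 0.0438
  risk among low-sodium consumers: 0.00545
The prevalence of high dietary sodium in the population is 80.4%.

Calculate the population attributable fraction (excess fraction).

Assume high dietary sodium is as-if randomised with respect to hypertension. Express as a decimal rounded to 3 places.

PAF ≈ 0.850

Let p₁ = 0.0438, p₀ = 0.00545.
Overall risk P(Y=1) = π·p₁ + (1−π)·p₀ = 0.804×0.0438 + 0.196×0.00545 = 0.036283.
Under exogeneity, PAF = [P(Y=1) − p₀] / P(Y=1).
PAF = (0.036283 − 0.00545) / 0.036283 ≈ 0.8498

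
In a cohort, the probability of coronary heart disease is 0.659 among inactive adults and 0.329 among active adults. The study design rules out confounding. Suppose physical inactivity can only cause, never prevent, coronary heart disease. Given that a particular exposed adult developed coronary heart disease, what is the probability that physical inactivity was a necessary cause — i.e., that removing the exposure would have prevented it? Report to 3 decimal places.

PN ≈ 0.501

Let p₁ = 0.659, p₀ = 0.329.
Under exogeneity and monotonicity, PN = (p₁ − p₀) / p₁.
PN = (0.659 − 0.329) / 0.659 = 0.33 / 0.659 ≈ 0.5008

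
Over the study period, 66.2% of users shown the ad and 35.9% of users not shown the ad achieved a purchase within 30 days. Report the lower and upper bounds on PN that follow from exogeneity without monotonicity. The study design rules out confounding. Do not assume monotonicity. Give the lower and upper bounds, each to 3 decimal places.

p₁ = 0.662, p₀ = 0.359.
Under exogeneity alone the bounds on PN are max{0,(p₁−p₀)/p₁} ≤ PN ≤ min{1,(1−p₀)/p₁}.
  lower = (p₁ − p₀)/p₁ = 0.303 / 0.662 ≈ 0.4577
  upper = min{1, (1 − p₀)/p₁} = 0.641 / 0.662 ≈ 0.9683

0.458 ≤ PN ≤ 0.968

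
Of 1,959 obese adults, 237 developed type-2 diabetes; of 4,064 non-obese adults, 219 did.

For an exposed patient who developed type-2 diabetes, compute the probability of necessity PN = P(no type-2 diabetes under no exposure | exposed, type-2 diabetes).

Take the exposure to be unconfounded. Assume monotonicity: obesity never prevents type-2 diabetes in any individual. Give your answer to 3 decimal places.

p₁ = P(outcome | exposed) = 237/1959 = 0.12098
p₀ = P(outcome | unexposed) = 219/4064 = 0.053888
Under exogeneity and monotonicity, PN = (p₁ − p₀) / p₁.
PN = (0.12098 − 0.053888) / 0.12098 = 0.067092 / 0.12098 ≈ 0.5546

PN ≈ 0.555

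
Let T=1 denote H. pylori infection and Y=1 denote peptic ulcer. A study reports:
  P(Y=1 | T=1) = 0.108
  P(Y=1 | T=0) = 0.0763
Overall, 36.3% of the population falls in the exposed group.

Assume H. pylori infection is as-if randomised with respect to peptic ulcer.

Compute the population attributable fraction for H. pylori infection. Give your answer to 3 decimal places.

PAF ≈ 0.131

Let p₁ = 0.108, p₀ = 0.0763.
Overall risk P(Y=1) = π·p₁ + (1−π)·p₀ = 0.363×0.108 + 0.637×0.0763 = 0.087807.
Under exogeneity, PAF = [P(Y=1) − p₀] / P(Y=1).
PAF = (0.087807 − 0.0763) / 0.087807 ≈ 0.1310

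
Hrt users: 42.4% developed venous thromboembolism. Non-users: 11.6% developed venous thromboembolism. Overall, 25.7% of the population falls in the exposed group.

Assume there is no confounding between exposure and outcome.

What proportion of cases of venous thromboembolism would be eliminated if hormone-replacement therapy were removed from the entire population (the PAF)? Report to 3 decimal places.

PAF ≈ 0.406

p₁ = 0.424, p₀ = 0.116.
Overall risk P(Y=1) = π·p₁ + (1−π)·p₀ = 0.257×0.424 + 0.743×0.116 = 0.19516.
Under exogeneity, PAF = [P(Y=1) − p₀] / P(Y=1).
PAF = (0.19516 − 0.116) / 0.19516 ≈ 0.4056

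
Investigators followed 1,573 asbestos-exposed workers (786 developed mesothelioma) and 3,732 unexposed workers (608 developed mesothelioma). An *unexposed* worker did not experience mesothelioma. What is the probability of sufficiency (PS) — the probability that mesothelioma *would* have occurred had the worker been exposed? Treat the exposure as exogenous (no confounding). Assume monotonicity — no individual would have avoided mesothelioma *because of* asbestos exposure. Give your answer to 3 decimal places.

p₁ = P(outcome | exposed) = 786/1573 = 0.49968
p₀ = P(outcome | unexposed) = 608/3732 = 0.16292
Under exogeneity and monotonicity, PS = (p₁ − p₀) / (1 − p₀).
PS = (0.49968 − 0.16292) / (1 − 0.16292) = 0.33677 / 0.83708 ≈ 0.4023

PS ≈ 0.402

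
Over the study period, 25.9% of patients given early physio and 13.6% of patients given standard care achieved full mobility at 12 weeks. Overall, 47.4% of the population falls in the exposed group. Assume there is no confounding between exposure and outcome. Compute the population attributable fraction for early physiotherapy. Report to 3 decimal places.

p₁ = 0.259, p₀ = 0.136.
Overall risk P(Y=1) = π·p₁ + (1−π)·p₀ = 0.474×0.259 + 0.526×0.136 = 0.1943.
Under exogeneity, PAF = [P(Y=1) − p₀] / P(Y=1).
PAF = (0.1943 − 0.136) / 0.1943 ≈ 0.3001

PAF ≈ 0.300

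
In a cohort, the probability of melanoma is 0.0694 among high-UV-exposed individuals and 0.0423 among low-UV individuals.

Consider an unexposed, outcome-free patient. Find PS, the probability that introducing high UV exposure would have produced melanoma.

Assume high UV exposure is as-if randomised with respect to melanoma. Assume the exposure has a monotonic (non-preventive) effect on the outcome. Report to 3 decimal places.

PS ≈ 0.028

Let p₁ = 0.0694, p₀ = 0.0423.
Under exogeneity and monotonicity, PS = (p₁ − p₀) / (1 − p₀).
PS = (0.0694 − 0.0423) / (1 − 0.0423) = 0.0271 / 0.9577 ≈ 0.0283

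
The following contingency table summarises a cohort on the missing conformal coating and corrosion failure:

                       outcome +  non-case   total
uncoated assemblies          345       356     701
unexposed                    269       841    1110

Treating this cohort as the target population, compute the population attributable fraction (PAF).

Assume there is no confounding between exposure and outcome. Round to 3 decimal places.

p₁ = P(outcome | exposed) = 345/701 = 0.49215
p₀ = P(outcome | unexposed) = 269/1110 = 0.24234
Exposure prevalence π = 701/1811 = 0.38708; overall risk P(Y=1) = 0.33904.
Under exogeneity, PAF = [P(Y=1) − p₀]/P(Y=1).
PAF = (0.33904 − 0.24234) / 0.33904 ≈ 0.2852

PAF ≈ 0.285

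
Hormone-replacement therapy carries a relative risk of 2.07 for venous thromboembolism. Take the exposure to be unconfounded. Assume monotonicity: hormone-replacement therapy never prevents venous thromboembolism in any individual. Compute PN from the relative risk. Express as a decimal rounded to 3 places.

PN ≈ 0.517

Under exogeneity and monotonicity, PN = (RR − 1) / RR = 1 − 1/RR.
PN = (2.07 − 1) / 2.07 = 1.07 / 2.07 ≈ 0.5169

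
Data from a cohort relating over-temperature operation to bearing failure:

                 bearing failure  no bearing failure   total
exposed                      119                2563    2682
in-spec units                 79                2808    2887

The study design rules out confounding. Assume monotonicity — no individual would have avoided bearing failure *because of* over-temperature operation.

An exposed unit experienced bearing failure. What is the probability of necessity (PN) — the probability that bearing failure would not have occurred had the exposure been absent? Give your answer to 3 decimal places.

p₁ = P(outcome | exposed) = 119/2682 = 0.04437
p₀ = P(outcome | unexposed) = 79/2887 = 0.027364
Under exogeneity and monotonicity, PN = (p₁ − p₀)/p₁.
PN = (0.04437 − 0.027364) / 0.04437 ≈ 0.3833

PN ≈ 0.383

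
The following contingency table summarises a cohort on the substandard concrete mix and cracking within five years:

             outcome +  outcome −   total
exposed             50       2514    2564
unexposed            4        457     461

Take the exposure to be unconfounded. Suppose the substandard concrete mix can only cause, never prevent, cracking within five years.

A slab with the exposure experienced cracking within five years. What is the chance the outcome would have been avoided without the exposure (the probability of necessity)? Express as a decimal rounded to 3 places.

p₁ = P(outcome | exposed) = 50/2564 = 0.019501
p₀ = P(outcome | unexposed) = 4/461 = 0.0086768
Under exogeneity and monotonicity, PN = (p₁ − p₀)/p₁.
PN = (0.019501 − 0.0086768) / 0.019501 ≈ 0.5551

PN ≈ 0.555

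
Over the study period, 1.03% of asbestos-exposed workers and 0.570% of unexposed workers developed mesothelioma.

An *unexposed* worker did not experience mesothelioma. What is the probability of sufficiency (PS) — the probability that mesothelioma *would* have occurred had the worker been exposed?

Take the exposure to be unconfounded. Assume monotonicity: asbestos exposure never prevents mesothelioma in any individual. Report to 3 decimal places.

PS ≈ 0.005

p₁ = 0.0103, p₀ = 0.0057.
Under exogeneity and monotonicity, PS = (p₁ − p₀) / (1 − p₀).
PS = (0.0103 − 0.0057) / (1 − 0.0057) = 0.0046 / 0.9943 ≈ 0.0046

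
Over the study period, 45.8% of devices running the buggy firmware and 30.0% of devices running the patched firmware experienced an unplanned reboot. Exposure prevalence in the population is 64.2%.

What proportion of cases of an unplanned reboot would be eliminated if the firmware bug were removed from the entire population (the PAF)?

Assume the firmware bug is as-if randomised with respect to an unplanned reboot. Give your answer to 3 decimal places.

PAF ≈ 0.253

p₁ = 0.458, p₀ = 0.3.
Overall risk P(Y=1) = π·p₁ + (1−π)·p₀ = 0.642×0.458 + 0.358×0.3 = 0.40144.
Under exogeneity, PAF = [P(Y=1) − p₀] / P(Y=1).
PAF = (0.40144 − 0.3) / 0.40144 ≈ 0.2527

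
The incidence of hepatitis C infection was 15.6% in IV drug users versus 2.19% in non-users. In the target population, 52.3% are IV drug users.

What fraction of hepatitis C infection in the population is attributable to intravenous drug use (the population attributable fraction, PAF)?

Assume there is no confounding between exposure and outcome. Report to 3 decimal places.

PAF ≈ 0.762

p₁ = 0.156, p₀ = 0.0219.
Overall risk P(Y=1) = π·p₁ + (1−π)·p₀ = 0.523×0.156 + 0.477×0.0219 = 0.092034.
Under exogeneity, PAF = [P(Y=1) − p₀] / P(Y=1).
PAF = (0.092034 − 0.0219) / 0.092034 ≈ 0.7620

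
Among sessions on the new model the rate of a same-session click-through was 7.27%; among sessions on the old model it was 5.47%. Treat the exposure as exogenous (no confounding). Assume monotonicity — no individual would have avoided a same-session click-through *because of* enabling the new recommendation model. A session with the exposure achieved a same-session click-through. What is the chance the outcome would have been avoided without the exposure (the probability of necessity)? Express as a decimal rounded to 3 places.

p₁ = 0.0727, p₀ = 0.0547.
Under exogeneity and monotonicity, PN = (p₁ − p₀) / p₁.
PN = (0.0727 − 0.0547) / 0.0727 = 0.018 / 0.0727 ≈ 0.2476

PN ≈ 0.248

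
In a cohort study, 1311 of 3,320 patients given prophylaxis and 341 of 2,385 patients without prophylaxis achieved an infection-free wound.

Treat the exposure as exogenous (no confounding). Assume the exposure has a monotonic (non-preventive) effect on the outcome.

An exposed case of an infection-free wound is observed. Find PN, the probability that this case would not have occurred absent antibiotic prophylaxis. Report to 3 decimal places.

p₁ = P(outcome | exposed) = 1311/3320 = 0.39488
p₀ = P(outcome | unexposed) = 341/2385 = 0.14298
Under exogeneity and monotonicity, PN = (p₁ − p₀) / p₁.
PN = (0.39488 − 0.14298) / 0.39488 = 0.2519 / 0.39488 ≈ 0.6379

PN ≈ 0.638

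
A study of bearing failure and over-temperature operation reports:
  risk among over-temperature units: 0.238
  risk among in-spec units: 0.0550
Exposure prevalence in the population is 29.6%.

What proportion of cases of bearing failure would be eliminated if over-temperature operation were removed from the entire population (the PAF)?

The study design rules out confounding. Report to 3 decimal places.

Let p₁ = 0.238, p₀ = 0.055.
Overall risk P(Y=1) = π·p₁ + (1−π)·p₀ = 0.296×0.238 + 0.704×0.055 = 0.10917.
Under exogeneity, PAF = [P(Y=1) − p₀] / P(Y=1).
PAF = (0.10917 − 0.055) / 0.10917 ≈ 0.4962

PAF ≈ 0.496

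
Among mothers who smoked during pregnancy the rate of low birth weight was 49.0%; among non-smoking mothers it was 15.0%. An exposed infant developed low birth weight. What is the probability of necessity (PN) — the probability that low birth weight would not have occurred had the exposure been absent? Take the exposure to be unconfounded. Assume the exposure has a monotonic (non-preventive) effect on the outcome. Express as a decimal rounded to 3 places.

p₁ = 0.49, p₀ = 0.15.
Under exogeneity and monotonicity, PN = (p₁ − p₀) / p₁.
PN = (0.49 − 0.15) / 0.49 = 0.34 / 0.49 ≈ 0.6939

PN ≈ 0.694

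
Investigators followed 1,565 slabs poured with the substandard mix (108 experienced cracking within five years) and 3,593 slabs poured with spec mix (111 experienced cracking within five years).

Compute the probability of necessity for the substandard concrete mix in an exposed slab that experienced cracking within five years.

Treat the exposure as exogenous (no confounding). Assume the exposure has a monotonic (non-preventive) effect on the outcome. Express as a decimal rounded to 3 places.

p₁ = P(outcome | exposed) = 108/1565 = 0.06901
p₀ = P(outcome | unexposed) = 111/3593 = 0.030893
Under exogeneity and monotonicity, PN = (p₁ − p₀) / p₁.
PN = (0.06901 − 0.030893) / 0.06901 = 0.038116 / 0.06901 ≈ 0.5523

PN ≈ 0.552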